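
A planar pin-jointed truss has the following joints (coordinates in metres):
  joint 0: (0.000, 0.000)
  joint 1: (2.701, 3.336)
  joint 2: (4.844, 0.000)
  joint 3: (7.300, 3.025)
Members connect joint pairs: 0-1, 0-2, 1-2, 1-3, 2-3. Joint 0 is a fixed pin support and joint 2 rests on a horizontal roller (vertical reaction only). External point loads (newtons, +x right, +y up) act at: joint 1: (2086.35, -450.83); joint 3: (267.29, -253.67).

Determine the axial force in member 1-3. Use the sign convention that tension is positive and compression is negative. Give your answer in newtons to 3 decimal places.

449.639

N=4 nodes, M=5 members, R=3 reactions → 2N=8, M+R=8
member 0 (0-1): L=4.2924, (cx,cy)=(0.6293,0.7772)
member 1 (0-2): L=4.8440, (cx,cy)=(1.0000,0.0000)
member 2 (1-2): L=3.9650, (cx,cy)=(0.5405,-0.8414)
member 3 (1-3): L=4.6095, (cx,cy)=(0.9977,-0.0675)
member 4 (2-3): L=3.8965, (cx,cy)=(0.6303,0.7763)
solve A·x = −loads:
  F[0-1] = +1972.3820 N (tension)
  F[0-2] = +1112.5018 N (tension)
  F[1-2] = -2393.8592 N (compression)
  F[1-3] = +449.6390 N (tension)
  F[2-3] = -287.6738 N (compression)
  Rx@0 = -2353.6400 N
  Ry@0 = -1532.9275 N
  Ry@2 = +2237.4275 N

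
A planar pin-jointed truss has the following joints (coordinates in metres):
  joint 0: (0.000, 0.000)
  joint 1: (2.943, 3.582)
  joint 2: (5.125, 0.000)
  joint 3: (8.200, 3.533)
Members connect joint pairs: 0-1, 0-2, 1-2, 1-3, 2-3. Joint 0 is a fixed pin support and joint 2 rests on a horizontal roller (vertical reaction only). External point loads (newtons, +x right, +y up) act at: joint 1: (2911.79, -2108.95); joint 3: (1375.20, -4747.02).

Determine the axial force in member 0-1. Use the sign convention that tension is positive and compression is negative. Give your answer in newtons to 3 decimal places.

N=4 nodes, M=5 members, R=3 reactions → 2N=8, M+R=8
member 0 (0-1): L=4.6359, (cx,cy)=(0.6348,0.7727)
member 1 (0-2): L=5.1250, (cx,cy)=(1.0000,0.0000)
member 2 (1-2): L=4.1943, (cx,cy)=(0.5202,-0.8540)
member 3 (1-3): L=5.2572, (cx,cy)=(1.0000,-0.0093)
member 4 (2-3): L=4.6838, (cx,cy)=(0.6565,0.7543)
solve A·x = −loads:
  F[0-1] = +6385.0452 N (tension)
  F[0-2] = +233.6214 N (tension)
  F[1-2] = -8305.7702 N (compression)
  F[1-3] = +5462.7627 N (tension)
  F[2-3] = -6225.7228 N (compression)
  Rx@0 = -4286.9900 N
  Ry@0 = -4933.4578 N
  Ry@2 = +11789.4278 N

6385.045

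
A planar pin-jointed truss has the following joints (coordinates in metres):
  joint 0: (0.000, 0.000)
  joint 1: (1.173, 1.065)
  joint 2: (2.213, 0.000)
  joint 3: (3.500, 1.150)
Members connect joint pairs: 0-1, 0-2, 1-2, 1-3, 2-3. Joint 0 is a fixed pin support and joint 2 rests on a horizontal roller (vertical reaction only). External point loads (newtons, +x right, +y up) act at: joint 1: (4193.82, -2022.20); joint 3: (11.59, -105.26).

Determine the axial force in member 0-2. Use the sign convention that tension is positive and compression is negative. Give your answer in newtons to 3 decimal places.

2955.126

N=4 nodes, M=5 members, R=3 reactions → 2N=8, M+R=8
member 0 (0-1): L=1.5843, (cx,cy)=(0.7404,0.6722)
member 1 (0-2): L=2.2130, (cx,cy)=(1.0000,0.0000)
member 2 (1-2): L=1.4886, (cx,cy)=(0.6987,-0.7155)
member 3 (1-3): L=2.3286, (cx,cy)=(0.9993,0.0365)
member 4 (2-3): L=1.7259, (cx,cy)=(0.7457,0.6663)
solve A·x = −loads:
  F[0-1] = +1688.7330 N (tension)
  F[0-2] = +2955.1256 N (tension)
  F[1-2] = -4406.2089 N (compression)
  F[1-3] = +134.9944 N (tension)
  F[2-3] = -165.3717 N (compression)
  Rx@0 = -4205.4100 N
  Ry@0 = -1135.1687 N
  Ry@2 = +3262.6287 N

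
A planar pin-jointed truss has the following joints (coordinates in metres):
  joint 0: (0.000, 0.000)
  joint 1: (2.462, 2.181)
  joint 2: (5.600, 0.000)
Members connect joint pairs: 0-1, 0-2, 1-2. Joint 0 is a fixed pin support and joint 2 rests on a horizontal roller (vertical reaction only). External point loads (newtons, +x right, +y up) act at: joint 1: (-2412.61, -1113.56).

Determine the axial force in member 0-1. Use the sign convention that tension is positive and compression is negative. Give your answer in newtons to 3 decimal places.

-2358.046

N=3 nodes, M=3 members, R=3 reactions → 2N=6, M+R=6
member 0 (0-1): L=3.2891, (cx,cy)=(0.7485,0.6631)
member 1 (0-2): L=5.6000, (cx,cy)=(1.0000,0.0000)
member 2 (1-2): L=3.8215, (cx,cy)=(0.8211,-0.5707)
solve A·x = −loads:
  F[0-1] = -2358.0459 N (compression)
  F[0-2] = -647.5369 N (compression)
  F[1-2] = +788.5779 N (tension)
  Rx@0 = +2412.6100 N
  Ry@0 = +1563.6167 N
  Ry@2 = -450.0567 N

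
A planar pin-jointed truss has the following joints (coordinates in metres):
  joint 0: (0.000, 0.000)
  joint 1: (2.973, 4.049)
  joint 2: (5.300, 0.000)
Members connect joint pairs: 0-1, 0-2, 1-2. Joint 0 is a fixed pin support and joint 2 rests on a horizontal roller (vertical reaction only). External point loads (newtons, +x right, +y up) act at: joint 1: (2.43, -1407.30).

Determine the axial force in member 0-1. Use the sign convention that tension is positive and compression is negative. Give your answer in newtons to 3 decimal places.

-764.255

N=3 nodes, M=3 members, R=3 reactions → 2N=6, M+R=6
member 0 (0-1): L=5.0233, (cx,cy)=(0.5918,0.8061)
member 1 (0-2): L=5.3000, (cx,cy)=(1.0000,0.0000)
member 2 (1-2): L=4.6700, (cx,cy)=(0.4983,-0.8670)
solve A·x = −loads:
  F[0-1] = -764.2548 N (compression)
  F[0-2] = +454.7518 N (tension)
  F[1-2] = -912.6394 N (compression)
  Rx@0 = -2.4300 N
  Ry@0 = +616.0279 N
  Ry@2 = +791.2721 N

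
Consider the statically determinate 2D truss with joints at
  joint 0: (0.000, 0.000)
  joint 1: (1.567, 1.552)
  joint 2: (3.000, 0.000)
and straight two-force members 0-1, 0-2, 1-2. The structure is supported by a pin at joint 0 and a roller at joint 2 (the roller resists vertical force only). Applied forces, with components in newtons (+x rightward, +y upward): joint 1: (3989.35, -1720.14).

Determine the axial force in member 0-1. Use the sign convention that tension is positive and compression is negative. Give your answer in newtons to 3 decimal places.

N=3 nodes, M=3 members, R=3 reactions → 2N=6, M+R=6
member 0 (0-1): L=2.2055, (cx,cy)=(0.7105,0.7037)
member 1 (0-2): L=3.0000, (cx,cy)=(1.0000,0.0000)
member 2 (1-2): L=2.1124, (cx,cy)=(0.6784,-0.7347)
solve A·x = −loads:
  F[0-1] = +1765.2035 N (tension)
  F[0-2] = +2735.1743 N (tension)
  F[1-2] = -4031.9301 N (compression)
  Rx@0 = -3989.3500 N
  Ry@0 = -1242.1702 N
  Ry@2 = +2962.3102 N

1765.204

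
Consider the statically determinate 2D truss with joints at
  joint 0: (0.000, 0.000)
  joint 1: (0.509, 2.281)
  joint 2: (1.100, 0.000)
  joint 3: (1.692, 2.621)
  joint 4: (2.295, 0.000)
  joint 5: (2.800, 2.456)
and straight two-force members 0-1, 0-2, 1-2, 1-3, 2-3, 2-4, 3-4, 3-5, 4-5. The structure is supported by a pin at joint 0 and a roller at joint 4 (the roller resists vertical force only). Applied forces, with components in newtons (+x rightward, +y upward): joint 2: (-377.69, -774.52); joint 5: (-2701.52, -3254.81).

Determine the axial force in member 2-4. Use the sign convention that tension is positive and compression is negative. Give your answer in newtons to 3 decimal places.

-1212.135

N=6 nodes, M=9 members, R=3 reactions → 2N=12, M+R=12
member 0 (0-1): L=2.3371, (cx,cy)=(0.2178,0.9760)
member 1 (0-2): L=1.1000, (cx,cy)=(1.0000,0.0000)
member 2 (1-2): L=2.3563, (cx,cy)=(0.2508,-0.9680)
member 3 (1-3): L=1.2309, (cx,cy)=(0.9611,0.2762)
member 4 (2-3): L=2.6870, (cx,cy)=(0.2203,0.9754)
member 5 (2-4): L=1.1950, (cx,cy)=(1.0000,0.0000)
member 6 (3-4): L=2.6895, (cx,cy)=(0.2242,-0.9745)
member 7 (3-5): L=1.1202, (cx,cy)=(0.9891,-0.1473)
member 8 (4-5): L=2.5074, (cx,cy)=(0.2014,0.9795)
solve A·x = −loads:
  F[0-1] = -2641.5378 N (compression)
  F[0-2] = -2503.9064 N (compression)
  F[1-2] = +2319.7155 N (tension)
  F[1-3] = -1203.9647 N (compression)
  F[2-3] = -1508.1029 N (compression)
  F[2-4] = -1212.1350 N (compression)
  F[3-4] = +2152.0447 N (tension)
  F[3-5] = -1993.6347 N (compression)
  F[4-5] = -3622.6942 N (compression)
  Rx@0 = +3079.2100 N
  Ry@0 = +2578.1287 N
  Ry@4 = +1451.2013 N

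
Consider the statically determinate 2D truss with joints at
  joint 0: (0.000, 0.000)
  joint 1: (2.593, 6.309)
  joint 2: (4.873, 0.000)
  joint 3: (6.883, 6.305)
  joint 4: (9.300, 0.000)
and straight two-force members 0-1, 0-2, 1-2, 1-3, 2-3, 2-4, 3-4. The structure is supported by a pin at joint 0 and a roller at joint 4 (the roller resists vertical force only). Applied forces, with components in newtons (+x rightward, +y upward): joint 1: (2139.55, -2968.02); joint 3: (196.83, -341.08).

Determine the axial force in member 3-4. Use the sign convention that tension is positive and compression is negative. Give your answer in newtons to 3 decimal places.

-2853.954

N=5 nodes, M=7 members, R=3 reactions → 2N=10, M+R=10
member 0 (0-1): L=6.8211, (cx,cy)=(0.3801,0.9249)
member 1 (0-2): L=4.8730, (cx,cy)=(1.0000,0.0000)
member 2 (1-2): L=6.7083, (cx,cy)=(0.3399,-0.9405)
member 3 (1-3): L=4.2900, (cx,cy)=(1.0000,-0.0009)
member 4 (2-3): L=6.6176, (cx,cy)=(0.3037,0.9528)
member 5 (2-4): L=4.4270, (cx,cy)=(1.0000,0.0000)
member 6 (3-4): L=6.7524, (cx,cy)=(0.3579,-0.9337)
solve A·x = −loads:
  F[0-1] = -696.5347 N (compression)
  F[0-2] = +2601.1643 N (tension)
  F[1-2] = -2469.3140 N (compression)
  F[1-3] = -1565.0763 N (compression)
  F[2-3] = +2437.4706 N (tension)
  F[2-4] = +1021.5635 N (tension)
  F[3-4] = -2853.9536 N (compression)
  Rx@0 = -2336.3800 N
  Ry@0 = +644.2437 N
  Ry@4 = +2664.8563 N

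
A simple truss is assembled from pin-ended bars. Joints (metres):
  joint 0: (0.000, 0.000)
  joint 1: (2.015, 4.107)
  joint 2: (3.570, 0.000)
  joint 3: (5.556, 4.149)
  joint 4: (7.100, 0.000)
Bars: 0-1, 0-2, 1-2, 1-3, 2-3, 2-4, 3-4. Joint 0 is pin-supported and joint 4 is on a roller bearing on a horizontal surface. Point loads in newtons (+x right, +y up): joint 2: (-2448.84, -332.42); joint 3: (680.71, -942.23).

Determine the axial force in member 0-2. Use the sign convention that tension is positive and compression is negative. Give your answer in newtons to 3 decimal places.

-1781.675

N=5 nodes, M=7 members, R=3 reactions → 2N=10, M+R=10
member 0 (0-1): L=4.5747, (cx,cy)=(0.4405,0.8978)
member 1 (0-2): L=3.5700, (cx,cy)=(1.0000,0.0000)
member 2 (1-2): L=4.3915, (cx,cy)=(0.3541,-0.9352)
member 3 (1-3): L=3.5412, (cx,cy)=(0.9999,0.0119)
member 4 (2-3): L=4.5998, (cx,cy)=(0.4318,0.9020)
member 5 (2-4): L=3.5300, (cx,cy)=(1.0000,0.0000)
member 6 (3-4): L=4.4270, (cx,cy)=(0.3488,-0.9372)
solve A·x = −loads:
  F[0-1] = +30.7523 N (tension)
  F[0-2] = -1781.6754 N (compression)
  F[1-2] = -29.2181 N (compression)
  F[1-3] = +23.8930 N (tension)
  F[2-3] = +398.8346 N (tension)
  F[2-4] = +484.6197 N (tension)
  F[3-4] = -1389.5083 N (compression)
  Rx@0 = +1768.1300 N
  Ry@0 = -27.6085 N
  Ry@4 = +1302.2585 N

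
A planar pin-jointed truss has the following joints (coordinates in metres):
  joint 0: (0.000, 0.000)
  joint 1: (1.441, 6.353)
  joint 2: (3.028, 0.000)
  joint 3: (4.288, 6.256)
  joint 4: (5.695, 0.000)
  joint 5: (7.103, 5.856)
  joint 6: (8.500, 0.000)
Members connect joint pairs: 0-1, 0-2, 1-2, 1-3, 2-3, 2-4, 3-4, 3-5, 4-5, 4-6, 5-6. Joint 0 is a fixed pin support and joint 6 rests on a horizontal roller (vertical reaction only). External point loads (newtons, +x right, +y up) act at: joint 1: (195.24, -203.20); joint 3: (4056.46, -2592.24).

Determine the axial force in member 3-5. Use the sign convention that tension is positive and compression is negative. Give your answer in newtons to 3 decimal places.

N=7 nodes, M=11 members, R=3 reactions → 2N=14, M+R=14
member 0 (0-1): L=6.5144, (cx,cy)=(0.2212,0.9752)
member 1 (0-2): L=3.0280, (cx,cy)=(1.0000,0.0000)
member 2 (1-2): L=6.5482, (cx,cy)=(0.2424,-0.9702)
member 3 (1-3): L=2.8487, (cx,cy)=(0.9994,-0.0341)
member 4 (2-3): L=6.3816, (cx,cy)=(0.1974,0.9803)
member 5 (2-4): L=2.6670, (cx,cy)=(1.0000,0.0000)
member 6 (3-4): L=6.4123, (cx,cy)=(0.2194,-0.9756)
member 7 (3-5): L=2.8433, (cx,cy)=(0.9901,-0.1407)
member 8 (4-5): L=6.0229, (cx,cy)=(0.2338,0.9723)
member 9 (4-6): L=2.8050, (cx,cy)=(1.0000,0.0000)
member 10 (5-6): L=6.0203, (cx,cy)=(0.2320,-0.9727)
solve A·x = −loads:
  F[0-1] = +1720.8251 N (tension)
  F[0-2] = +3871.0482 N (tension)
  F[1-2] = -1962.4228 N (compression)
  F[1-3] = +661.4003 N (tension)
  F[2-3] = +1942.1499 N (tension)
  F[2-4] = +3011.9816 N (tension)
  F[3-4] = -4283.5972 N (compression)
  F[3-5] = -2092.8755 N (compression)
  F[4-5] = +4298.3078 N (tension)
  F[4-6] = +1067.2251 N (tension)
  F[5-6] = -4599.1730 N (compression)
  Rx@0 = -4251.7000 N
  Ry@0 = -1678.1964 N
  Ry@6 = +4473.6364 N

-2092.875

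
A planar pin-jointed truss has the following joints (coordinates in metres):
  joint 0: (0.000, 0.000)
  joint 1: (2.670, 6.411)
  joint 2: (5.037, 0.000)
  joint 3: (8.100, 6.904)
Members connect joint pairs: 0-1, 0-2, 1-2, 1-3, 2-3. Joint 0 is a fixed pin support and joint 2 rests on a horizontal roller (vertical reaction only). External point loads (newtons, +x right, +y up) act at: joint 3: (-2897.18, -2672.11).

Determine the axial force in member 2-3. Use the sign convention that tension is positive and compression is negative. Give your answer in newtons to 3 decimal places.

-2746.131

N=4 nodes, M=5 members, R=3 reactions → 2N=8, M+R=8
member 0 (0-1): L=6.9448, (cx,cy)=(0.3845,0.9231)
member 1 (0-2): L=5.0370, (cx,cy)=(1.0000,0.0000)
member 2 (1-2): L=6.8340, (cx,cy)=(0.3464,-0.9381)
member 3 (1-3): L=5.4523, (cx,cy)=(0.9959,0.0904)
member 4 (2-3): L=7.5530, (cx,cy)=(0.4055,0.9141)
solve A·x = −loads:
  F[0-1] = -2541.4651 N (compression)
  F[0-2] = -1920.0832 N (compression)
  F[1-2] = +2328.3164 N (tension)
  F[1-3] = -1790.8596 N (compression)
  F[2-3] = -2746.1312 N (compression)
  Rx@0 = +2897.1800 N
  Ry@0 = +2346.1302 N
  Ry@2 = +325.9798 N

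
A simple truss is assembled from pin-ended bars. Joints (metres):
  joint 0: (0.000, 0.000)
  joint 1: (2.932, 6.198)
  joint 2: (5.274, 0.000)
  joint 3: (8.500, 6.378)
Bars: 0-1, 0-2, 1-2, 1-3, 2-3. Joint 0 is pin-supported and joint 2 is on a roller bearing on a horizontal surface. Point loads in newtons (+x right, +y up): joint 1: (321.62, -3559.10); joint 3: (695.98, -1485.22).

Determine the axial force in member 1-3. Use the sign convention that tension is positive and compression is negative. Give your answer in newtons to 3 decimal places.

N=4 nodes, M=5 members, R=3 reactions → 2N=8, M+R=8
member 0 (0-1): L=6.8565, (cx,cy)=(0.4276,0.9040)
member 1 (0-2): L=5.2740, (cx,cy)=(1.0000,0.0000)
member 2 (1-2): L=6.6257, (cx,cy)=(0.3535,-0.9354)
member 3 (1-3): L=5.5709, (cx,cy)=(0.9995,0.0323)
member 4 (2-3): L=7.1474, (cx,cy)=(0.4514,0.8923)
solve A·x = −loads:
  F[0-1] = +605.8282 N (tension)
  F[0-2] = +758.5343 N (tension)
  F[1-2] = -4339.3021 N (compression)
  F[1-3] = +1472.0317 N (tension)
  F[2-3] = -1717.6978 N (compression)
  Rx@0 = -1017.6000 N
  Ry@0 = -547.6429 N
  Ry@2 = +5591.9629 N

1472.032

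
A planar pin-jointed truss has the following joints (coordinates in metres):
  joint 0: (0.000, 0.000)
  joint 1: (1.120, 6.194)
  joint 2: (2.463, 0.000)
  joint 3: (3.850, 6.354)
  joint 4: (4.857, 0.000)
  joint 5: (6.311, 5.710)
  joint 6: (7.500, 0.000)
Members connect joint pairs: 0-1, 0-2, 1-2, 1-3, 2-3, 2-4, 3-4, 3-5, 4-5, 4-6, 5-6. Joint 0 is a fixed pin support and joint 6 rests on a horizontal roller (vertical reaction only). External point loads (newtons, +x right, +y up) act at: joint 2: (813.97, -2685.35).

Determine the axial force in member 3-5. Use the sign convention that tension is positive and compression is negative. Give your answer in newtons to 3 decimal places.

N=7 nodes, M=11 members, R=3 reactions → 2N=14, M+R=14
member 0 (0-1): L=6.2944, (cx,cy)=(0.1779,0.9840)
member 1 (0-2): L=2.4630, (cx,cy)=(1.0000,0.0000)
member 2 (1-2): L=6.3379, (cx,cy)=(0.2119,-0.9773)
member 3 (1-3): L=2.7347, (cx,cy)=(0.9983,0.0585)
member 4 (2-3): L=6.5036, (cx,cy)=(0.2133,0.9770)
member 5 (2-4): L=2.3940, (cx,cy)=(1.0000,0.0000)
member 6 (3-4): L=6.4333, (cx,cy)=(0.1565,-0.9877)
member 7 (3-5): L=2.5439, (cx,cy)=(0.9674,-0.2532)
member 8 (4-5): L=5.8922, (cx,cy)=(0.2468,0.9691)
member 9 (4-6): L=2.6430, (cx,cy)=(1.0000,0.0000)
member 10 (5-6): L=5.8325, (cx,cy)=(0.2039,-0.9790)
solve A·x = −loads:
  F[0-1] = -1832.7272 N (compression)
  F[0-2] = +1140.0757 N (tension)
  F[1-2] = +1802.9197 N (tension)
  F[1-3] = -709.3578 N (compression)
  F[2-3] = +945.1149 N (tension)
  F[2-4] = +506.5819 N (tension)
  F[3-4] = -791.4816 N (compression)
  F[3-5] = -395.5779 N (compression)
  F[4-5] = +806.6716 N (tension)
  F[4-6] = +183.6326 N (tension)
  F[5-6] = -900.7851 N (compression)
  Rx@0 = -813.9700 N
  Ry@0 = +1803.4811 N
  Ry@6 = +881.8689 N

-395.578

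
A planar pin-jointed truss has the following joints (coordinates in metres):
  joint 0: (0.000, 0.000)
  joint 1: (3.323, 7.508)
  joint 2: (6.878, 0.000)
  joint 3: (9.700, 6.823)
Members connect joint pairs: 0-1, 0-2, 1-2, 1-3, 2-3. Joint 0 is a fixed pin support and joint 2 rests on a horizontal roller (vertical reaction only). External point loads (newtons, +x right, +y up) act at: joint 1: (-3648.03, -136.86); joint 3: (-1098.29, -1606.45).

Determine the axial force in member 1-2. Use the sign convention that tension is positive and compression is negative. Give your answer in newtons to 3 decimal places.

N=4 nodes, M=5 members, R=3 reactions → 2N=8, M+R=8
member 0 (0-1): L=8.2105, (cx,cy)=(0.4047,0.9144)
member 1 (0-2): L=6.8780, (cx,cy)=(1.0000,0.0000)
member 2 (1-2): L=8.3071, (cx,cy)=(0.4279,-0.9038)
member 3 (1-3): L=6.4137, (cx,cy)=(0.9943,-0.1068)
member 4 (2-3): L=7.3836, (cx,cy)=(0.3822,0.9241)
solve A·x = −loads:
  F[0-1] = -4902.7977 N (compression)
  F[0-2] = -2762.0332 N (compression)
  F[1-2] = +4858.4289 N (tension)
  F[1-3] = -417.7947 N (compression)
  F[2-3] = -1786.7203 N (compression)
  Rx@0 = +4746.3200 N
  Ry@0 = +4483.3058 N
  Ry@2 = -2739.9958 N

4858.429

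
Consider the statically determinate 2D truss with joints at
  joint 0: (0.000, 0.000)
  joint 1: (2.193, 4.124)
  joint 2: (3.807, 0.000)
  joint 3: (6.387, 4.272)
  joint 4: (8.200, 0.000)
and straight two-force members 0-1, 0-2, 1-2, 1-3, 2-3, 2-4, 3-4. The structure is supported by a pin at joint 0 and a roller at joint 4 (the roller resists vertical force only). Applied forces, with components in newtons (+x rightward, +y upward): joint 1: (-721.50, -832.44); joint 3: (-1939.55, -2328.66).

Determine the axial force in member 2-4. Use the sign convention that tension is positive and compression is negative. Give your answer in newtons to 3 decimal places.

N=5 nodes, M=7 members, R=3 reactions → 2N=10, M+R=10
member 0 (0-1): L=4.6708, (cx,cy)=(0.4695,0.8829)
member 1 (0-2): L=3.8070, (cx,cy)=(1.0000,0.0000)
member 2 (1-2): L=4.4286, (cx,cy)=(0.3645,-0.9312)
member 3 (1-3): L=4.1966, (cx,cy)=(0.9994,0.0353)
member 4 (2-3): L=4.9906, (cx,cy)=(0.5170,0.8560)
member 5 (2-4): L=4.3930, (cx,cy)=(1.0000,0.0000)
member 6 (3-4): L=4.6408, (cx,cy)=(0.3907,-0.9205)
solve A·x = −loads:
  F[0-1] = -2829.2187 N (compression)
  F[0-2] = -1332.7035 N (compression)
  F[1-2] = +1741.5186 N (tension)
  F[1-3] = -1242.3165 N (compression)
  F[2-3] = -1894.5489 N (compression)
  F[2-4] = +281.4165 N (tension)
  F[3-4] = -720.3504 N (compression)
  Rx@0 = +2661.0500 N
  Ry@0 = +2497.9941 N
  Ry@4 = +663.1059 N

281.416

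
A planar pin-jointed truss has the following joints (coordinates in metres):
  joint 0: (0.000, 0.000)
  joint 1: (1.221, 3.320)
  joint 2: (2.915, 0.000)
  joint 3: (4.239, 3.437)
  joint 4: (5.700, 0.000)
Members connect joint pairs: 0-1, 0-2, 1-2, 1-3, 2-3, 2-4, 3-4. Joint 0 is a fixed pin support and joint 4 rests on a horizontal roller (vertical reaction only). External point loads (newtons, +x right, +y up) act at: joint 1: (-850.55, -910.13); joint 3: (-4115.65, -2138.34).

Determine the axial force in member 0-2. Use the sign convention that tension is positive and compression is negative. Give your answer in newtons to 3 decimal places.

-3406.728

N=5 nodes, M=7 members, R=3 reactions → 2N=10, M+R=10
member 0 (0-1): L=3.5374, (cx,cy)=(0.3452,0.9385)
member 1 (0-2): L=2.9150, (cx,cy)=(1.0000,0.0000)
member 2 (1-2): L=3.7272, (cx,cy)=(0.4545,-0.8907)
member 3 (1-3): L=3.0203, (cx,cy)=(0.9992,0.0387)
member 4 (2-3): L=3.6832, (cx,cy)=(0.3595,0.9332)
member 5 (2-4): L=2.7850, (cx,cy)=(1.0000,0.0000)
member 6 (3-4): L=3.7346, (cx,cy)=(0.3912,-0.9203)
solve A·x = −loads:
  F[0-1] = -4518.0065 N (compression)
  F[0-2] = -3406.7279 N (compression)
  F[1-2] = +3635.8831 N (tension)
  F[1-3] = -2363.1918 N (compression)
  F[2-3] = -3470.6478 N (compression)
  F[2-4] = -506.6374 N (compression)
  F[3-4] = +1295.0755 N (tension)
  Rx@0 = +4966.2000 N
  Ry@0 = +4240.3337 N
  Ry@4 = -1191.8637 N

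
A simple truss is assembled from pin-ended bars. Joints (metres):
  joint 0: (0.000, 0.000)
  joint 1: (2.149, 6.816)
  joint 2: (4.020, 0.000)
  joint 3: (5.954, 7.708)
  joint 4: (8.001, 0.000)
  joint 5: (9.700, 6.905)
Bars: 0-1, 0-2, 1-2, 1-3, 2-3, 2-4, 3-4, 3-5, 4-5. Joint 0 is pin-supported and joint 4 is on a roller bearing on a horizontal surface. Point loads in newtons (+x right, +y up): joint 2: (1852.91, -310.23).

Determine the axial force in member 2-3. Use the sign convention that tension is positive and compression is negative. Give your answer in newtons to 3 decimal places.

N=6 nodes, M=9 members, R=3 reactions → 2N=12, M+R=12
member 0 (0-1): L=7.1468, (cx,cy)=(0.3007,0.9537)
member 1 (0-2): L=4.0200, (cx,cy)=(1.0000,0.0000)
member 2 (1-2): L=7.0681, (cx,cy)=(0.2647,-0.9643)
member 3 (1-3): L=3.9082, (cx,cy)=(0.9736,0.2282)
member 4 (2-3): L=7.9469, (cx,cy)=(0.2434,0.9699)
member 5 (2-4): L=3.9810, (cx,cy)=(1.0000,0.0000)
member 6 (3-4): L=7.9752, (cx,cy)=(0.2567,-0.9665)
member 7 (3-5): L=3.8311, (cx,cy)=(0.9778,-0.2096)
member 8 (4-5): L=7.1110, (cx,cy)=(0.2389,0.9710)
solve A·x = −loads:
  F[0-1] = -161.8493 N (compression)
  F[0-2] = +1901.5774 N (tension)
  F[1-2] = +139.2753 N (tension)
  F[1-3] = -87.8538 N (compression)
  F[2-3] = +181.3760 N (tension)
  F[2-4] = +41.3944 N (tension)
  F[3-4] = -161.2740 N (compression)
  F[3-5] = -0.0000 N (tension)
  F[4-5] = +0.0000 N (tension)
  Rx@0 = -1852.9100 N
  Ry@0 = +154.3589 N
  Ry@4 = +155.8711 N

181.376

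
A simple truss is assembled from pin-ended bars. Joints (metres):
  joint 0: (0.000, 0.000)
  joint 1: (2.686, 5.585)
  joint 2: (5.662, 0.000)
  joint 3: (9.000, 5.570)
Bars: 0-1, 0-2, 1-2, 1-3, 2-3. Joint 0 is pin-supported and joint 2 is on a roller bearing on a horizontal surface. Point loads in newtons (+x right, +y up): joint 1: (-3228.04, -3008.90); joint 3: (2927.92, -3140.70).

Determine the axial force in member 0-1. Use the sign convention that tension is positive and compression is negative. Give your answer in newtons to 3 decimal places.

N=4 nodes, M=5 members, R=3 reactions → 2N=8, M+R=8
member 0 (0-1): L=6.1973, (cx,cy)=(0.4334,0.9012)
member 1 (0-2): L=5.6620, (cx,cy)=(1.0000,0.0000)
member 2 (1-2): L=6.3284, (cx,cy)=(0.4703,-0.8825)
member 3 (1-3): L=6.3140, (cx,cy)=(1.0000,-0.0024)
member 4 (2-3): L=6.4936, (cx,cy)=(0.5140,0.8578)
solve A·x = −loads:
  F[0-1] = -37.4162 N (compression)
  F[0-2] = -283.9033 N (compression)
  F[1-2] = -3384.1330 N (compression)
  F[1-3] = +4803.2597 N (tension)
  F[2-3] = -3648.1911 N (compression)
  Rx@0 = +300.1200 N
  Ry@0 = +33.7193 N
  Ry@2 = +6115.8807 N

-37.416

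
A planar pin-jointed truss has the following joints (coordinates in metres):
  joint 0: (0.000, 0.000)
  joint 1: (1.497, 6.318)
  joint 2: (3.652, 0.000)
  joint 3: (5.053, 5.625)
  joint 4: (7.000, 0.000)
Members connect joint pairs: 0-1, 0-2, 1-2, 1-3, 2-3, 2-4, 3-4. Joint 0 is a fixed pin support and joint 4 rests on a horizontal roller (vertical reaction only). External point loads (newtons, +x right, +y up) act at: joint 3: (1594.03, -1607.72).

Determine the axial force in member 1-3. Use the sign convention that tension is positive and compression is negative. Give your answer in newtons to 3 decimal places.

525.956

N=5 nodes, M=7 members, R=3 reactions → 2N=10, M+R=10
member 0 (0-1): L=6.4929, (cx,cy)=(0.2306,0.9731)
member 1 (0-2): L=3.6520, (cx,cy)=(1.0000,0.0000)
member 2 (1-2): L=6.6754, (cx,cy)=(0.3228,-0.9465)
member 3 (1-3): L=3.6229, (cx,cy)=(0.9815,-0.1913)
member 4 (2-3): L=5.7968, (cx,cy)=(0.2417,0.9704)
member 5 (2-4): L=3.3480, (cx,cy)=(1.0000,0.0000)
member 6 (3-4): L=5.9524, (cx,cy)=(0.3271,-0.9450)
solve A·x = −loads:
  F[0-1] = +856.8253 N (tension)
  F[0-2] = +1396.4817 N (tension)
  F[1-2] = -987.2045 N (compression)
  F[1-3] = +525.9559 N (tension)
  F[2-3] = +962.8925 N (tension)
  F[2-4] = +845.0711 N (tension)
  F[3-4] = -2583.5784 N (compression)
  Rx@0 = -1594.0300 N
  Ry@0 = -833.7411 N
  Ry@4 = +2441.4611 N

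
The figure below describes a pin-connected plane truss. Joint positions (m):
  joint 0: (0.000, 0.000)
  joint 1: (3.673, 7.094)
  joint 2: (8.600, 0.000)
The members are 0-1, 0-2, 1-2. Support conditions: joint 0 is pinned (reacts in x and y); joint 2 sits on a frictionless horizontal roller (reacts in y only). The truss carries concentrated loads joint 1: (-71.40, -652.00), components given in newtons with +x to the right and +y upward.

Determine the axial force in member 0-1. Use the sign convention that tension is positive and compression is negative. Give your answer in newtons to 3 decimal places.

-486.957

N=3 nodes, M=3 members, R=3 reactions → 2N=6, M+R=6
member 0 (0-1): L=7.9885, (cx,cy)=(0.4598,0.8880)
member 1 (0-2): L=8.6000, (cx,cy)=(1.0000,0.0000)
member 2 (1-2): L=8.6371, (cx,cy)=(0.5704,-0.8213)
solve A·x = −loads:
  F[0-1] = -486.9571 N (compression)
  F[0-2] = +152.4967 N (tension)
  F[1-2] = -267.3300 N (compression)
  Rx@0 = +71.4000 N
  Ry@0 = +432.4320 N
  Ry@2 = +219.5680 N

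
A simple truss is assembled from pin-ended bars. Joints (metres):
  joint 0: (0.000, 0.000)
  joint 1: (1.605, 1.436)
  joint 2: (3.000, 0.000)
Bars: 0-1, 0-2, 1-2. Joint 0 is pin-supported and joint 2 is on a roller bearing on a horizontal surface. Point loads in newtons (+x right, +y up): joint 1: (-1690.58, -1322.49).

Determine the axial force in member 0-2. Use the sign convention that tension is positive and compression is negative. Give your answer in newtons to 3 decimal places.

N=3 nodes, M=3 members, R=3 reactions → 2N=6, M+R=6
member 0 (0-1): L=2.1536, (cx,cy)=(0.7453,0.6668)
member 1 (0-2): L=3.0000, (cx,cy)=(1.0000,0.0000)
member 2 (1-2): L=2.0020, (cx,cy)=(0.6968,-0.7173)
solve A·x = −loads:
  F[0-1] = -2135.9060 N (compression)
  F[0-2] = -98.7887 N (compression)
  F[1-2] = +141.7762 N (tension)
  Rx@0 = +1690.5800 N
  Ry@0 = +1424.1821 N
  Ry@2 = -101.6921 N

-98.789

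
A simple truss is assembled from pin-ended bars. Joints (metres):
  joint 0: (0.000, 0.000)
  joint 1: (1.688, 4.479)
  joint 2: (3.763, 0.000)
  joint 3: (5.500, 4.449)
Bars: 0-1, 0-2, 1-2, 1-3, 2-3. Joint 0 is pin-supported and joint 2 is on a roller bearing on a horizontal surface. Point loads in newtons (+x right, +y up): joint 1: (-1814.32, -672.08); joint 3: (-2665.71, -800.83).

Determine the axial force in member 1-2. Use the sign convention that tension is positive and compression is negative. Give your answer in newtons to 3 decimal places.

N=4 nodes, M=5 members, R=3 reactions → 2N=8, M+R=8
member 0 (0-1): L=4.7865, (cx,cy)=(0.3527,0.9358)
member 1 (0-2): L=3.7630, (cx,cy)=(1.0000,0.0000)
member 2 (1-2): L=4.9363, (cx,cy)=(0.4204,-0.9074)
member 3 (1-3): L=3.8121, (cx,cy)=(1.0000,-0.0079)
member 4 (2-3): L=4.7761, (cx,cy)=(0.3637,0.9315)
solve A·x = −loads:
  F[0-1] = -5676.8702 N (compression)
  F[0-2] = -2478.0422 N (compression)
  F[1-2] = +5134.1584 N (tension)
  F[1-3] = -2345.9109 N (compression)
  F[2-3] = -879.5206 N (compression)
  Rx@0 = +4480.0300 N
  Ry@0 = +5312.1465 N
  Ry@2 = -3839.2365 N

5134.158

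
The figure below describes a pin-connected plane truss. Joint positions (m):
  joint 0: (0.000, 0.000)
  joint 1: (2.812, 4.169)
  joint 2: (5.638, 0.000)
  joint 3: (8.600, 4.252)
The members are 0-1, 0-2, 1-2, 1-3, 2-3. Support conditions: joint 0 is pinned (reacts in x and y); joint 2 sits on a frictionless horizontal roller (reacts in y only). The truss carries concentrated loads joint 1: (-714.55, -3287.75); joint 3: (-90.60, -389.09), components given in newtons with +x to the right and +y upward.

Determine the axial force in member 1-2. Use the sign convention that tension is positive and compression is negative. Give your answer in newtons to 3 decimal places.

N=4 nodes, M=5 members, R=3 reactions → 2N=8, M+R=8
member 0 (0-1): L=5.0287, (cx,cy)=(0.5592,0.8290)
member 1 (0-2): L=5.6380, (cx,cy)=(1.0000,0.0000)
member 2 (1-2): L=5.0366, (cx,cy)=(0.5611,-0.8277)
member 3 (1-3): L=5.7886, (cx,cy)=(0.9999,0.0143)
member 4 (2-3): L=5.1820, (cx,cy)=(0.5716,0.8205)
solve A·x = −loads:
  F[0-1] = -2460.9700 N (compression)
  F[0-2] = +570.9982 N (tension)
  F[1-2] = -1503.9506 N (compression)
  F[1-3] = +182.2848 N (tension)
  F[2-3] = -477.3758 N (compression)
  Rx@0 = +805.1500 N
  Ry@0 = +2040.2425 N
  Ry@2 = +1636.5975 N

-1503.951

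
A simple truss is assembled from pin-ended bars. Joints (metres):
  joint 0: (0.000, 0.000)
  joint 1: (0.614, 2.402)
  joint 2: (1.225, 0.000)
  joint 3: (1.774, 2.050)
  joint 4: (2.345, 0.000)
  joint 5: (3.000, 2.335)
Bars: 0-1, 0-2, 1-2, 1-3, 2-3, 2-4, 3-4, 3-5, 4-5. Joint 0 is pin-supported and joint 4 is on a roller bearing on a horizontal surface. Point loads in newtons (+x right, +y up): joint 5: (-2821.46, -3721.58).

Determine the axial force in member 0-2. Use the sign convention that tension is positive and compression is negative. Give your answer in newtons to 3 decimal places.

N=6 nodes, M=9 members, R=3 reactions → 2N=12, M+R=12
member 0 (0-1): L=2.4792, (cx,cy)=(0.2477,0.9688)
member 1 (0-2): L=1.2250, (cx,cy)=(1.0000,0.0000)
member 2 (1-2): L=2.4785, (cx,cy)=(0.2465,-0.9691)
member 3 (1-3): L=1.2122, (cx,cy)=(0.9569,-0.2904)
member 4 (2-3): L=2.1222, (cx,cy)=(0.2587,0.9660)
member 5 (2-4): L=1.1200, (cx,cy)=(1.0000,0.0000)
member 6 (3-4): L=2.1280, (cx,cy)=(0.2683,-0.9633)
member 7 (3-5): L=1.2587, (cx,cy)=(0.9740,0.2264)
member 8 (4-5): L=2.4251, (cx,cy)=(0.2701,0.9628)
solve A·x = −loads:
  F[0-1] = -1826.8351 N (compression)
  F[0-2] = -2369.0312 N (compression)
  F[1-2] = +2132.5587 N (tension)
  F[1-3] = -1022.1918 N (compression)
  F[2-3] = -2139.5722 N (compression)
  F[2-4] = -1289.8273 N (compression)
  F[3-4] = +1378.4447 N (tension)
  F[3-5] = -1952.2021 N (compression)
  F[4-5] = -3406.1386 N (compression)
  Rx@0 = +2821.4600 N
  Ry@0 = +1769.9250 N
  Ry@4 = +1951.6550 N

-2369.031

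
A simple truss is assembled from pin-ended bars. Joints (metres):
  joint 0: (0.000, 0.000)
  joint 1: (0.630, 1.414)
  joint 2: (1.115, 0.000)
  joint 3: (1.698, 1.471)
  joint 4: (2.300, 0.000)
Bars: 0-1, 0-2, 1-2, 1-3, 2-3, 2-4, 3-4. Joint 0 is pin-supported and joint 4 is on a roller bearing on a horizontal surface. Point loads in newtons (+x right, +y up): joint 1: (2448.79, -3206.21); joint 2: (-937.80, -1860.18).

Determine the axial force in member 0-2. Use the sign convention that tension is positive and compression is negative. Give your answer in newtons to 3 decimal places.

2304.465

N=5 nodes, M=7 members, R=3 reactions → 2N=10, M+R=10
member 0 (0-1): L=1.5480, (cx,cy)=(0.4070,0.9134)
member 1 (0-2): L=1.1150, (cx,cy)=(1.0000,0.0000)
member 2 (1-2): L=1.4949, (cx,cy)=(0.3244,-0.9459)
member 3 (1-3): L=1.0695, (cx,cy)=(0.9986,0.0533)
member 4 (2-3): L=1.5823, (cx,cy)=(0.3684,0.9296)
member 5 (2-4): L=1.1850, (cx,cy)=(1.0000,0.0000)
member 6 (3-4): L=1.5894, (cx,cy)=(0.3788,-0.9255)
solve A·x = −loads:
  F[0-1] = -1949.6785 N (compression)
  F[0-2] = +2304.4651 N (tension)
  F[1-2] = -1659.3719 N (compression)
  F[1-3] = -2707.7400 N (compression)
  F[2-3] = +3689.3372 N (tension)
  F[2-4] = +1344.5673 N (tension)
  F[3-4] = -3549.9626 N (compression)
  Rx@0 = -1510.9900 N
  Ry@0 = +1780.9108 N
  Ry@4 = +3285.4792 N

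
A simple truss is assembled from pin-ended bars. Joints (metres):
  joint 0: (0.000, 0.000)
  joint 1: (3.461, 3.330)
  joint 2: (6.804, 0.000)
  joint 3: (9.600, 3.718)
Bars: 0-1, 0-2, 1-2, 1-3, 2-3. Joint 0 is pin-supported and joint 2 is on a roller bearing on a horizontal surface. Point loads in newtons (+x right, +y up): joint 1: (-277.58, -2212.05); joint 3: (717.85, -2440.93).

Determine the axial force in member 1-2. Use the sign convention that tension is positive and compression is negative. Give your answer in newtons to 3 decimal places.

-3138.946

N=4 nodes, M=5 members, R=3 reactions → 2N=8, M+R=8
member 0 (0-1): L=4.8029, (cx,cy)=(0.7206,0.6933)
member 1 (0-2): L=6.8040, (cx,cy)=(1.0000,0.0000)
member 2 (1-2): L=4.7185, (cx,cy)=(0.7085,-0.7057)
member 3 (1-3): L=6.1512, (cx,cy)=(0.9980,0.0631)
member 4 (2-3): L=4.6520, (cx,cy)=(0.6010,0.7992)
solve A·x = −loads:
  F[0-1] = +248.9857 N (tension)
  F[0-2] = +260.8477 N (tension)
  F[1-2] = -3138.9465 N (compression)
  F[1-3] = +2686.2416 N (tension)
  F[2-3] = -3266.1234 N (compression)
  Rx@0 = -440.2700 N
  Ry@0 = -172.6311 N
  Ry@2 = +4825.6111 N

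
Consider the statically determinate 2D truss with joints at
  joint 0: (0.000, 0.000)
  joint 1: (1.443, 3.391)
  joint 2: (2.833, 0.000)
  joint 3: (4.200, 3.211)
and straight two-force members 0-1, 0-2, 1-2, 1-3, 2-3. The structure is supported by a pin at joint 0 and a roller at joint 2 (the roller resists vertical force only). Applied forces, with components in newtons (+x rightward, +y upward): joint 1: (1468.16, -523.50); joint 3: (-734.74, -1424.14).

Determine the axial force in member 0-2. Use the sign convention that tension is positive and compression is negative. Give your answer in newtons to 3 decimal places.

N=4 nodes, M=5 members, R=3 reactions → 2N=8, M+R=8
member 0 (0-1): L=3.6853, (cx,cy)=(0.3916,0.9202)
member 1 (0-2): L=2.8330, (cx,cy)=(1.0000,0.0000)
member 2 (1-2): L=3.6648, (cx,cy)=(0.3793,-0.9253)
member 3 (1-3): L=2.7629, (cx,cy)=(0.9979,-0.0651)
member 4 (2-3): L=3.4899, (cx,cy)=(0.3917,0.9201)
solve A·x = −loads:
  F[0-1] = +1472.4667 N (tension)
  F[0-2] = +156.8608 N (tension)
  F[1-2] = -2021.2599 N (compression)
  F[1-3] = -125.2417 N (compression)
  F[2-3] = -1556.6934 N (compression)
  Rx@0 = -733.4200 N
  Ry@0 = -1354.8940 N
  Ry@2 = +3302.5340 N

156.861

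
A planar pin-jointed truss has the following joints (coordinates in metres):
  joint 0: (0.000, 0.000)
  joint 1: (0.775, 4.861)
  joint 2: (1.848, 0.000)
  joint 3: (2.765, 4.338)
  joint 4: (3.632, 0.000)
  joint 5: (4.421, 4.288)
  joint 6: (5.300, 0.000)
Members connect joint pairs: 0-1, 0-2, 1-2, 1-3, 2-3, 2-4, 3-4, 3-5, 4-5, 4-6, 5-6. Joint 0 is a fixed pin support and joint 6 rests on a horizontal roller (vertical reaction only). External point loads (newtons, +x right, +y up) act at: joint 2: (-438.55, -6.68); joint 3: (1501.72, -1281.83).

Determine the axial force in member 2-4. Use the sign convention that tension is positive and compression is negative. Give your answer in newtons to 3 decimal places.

N=7 nodes, M=11 members, R=3 reactions → 2N=14, M+R=14
member 0 (0-1): L=4.9224, (cx,cy)=(0.1574,0.9875)
member 1 (0-2): L=1.8480, (cx,cy)=(1.0000,0.0000)
member 2 (1-2): L=4.9780, (cx,cy)=(0.2155,-0.9765)
member 3 (1-3): L=2.0576, (cx,cy)=(0.9672,-0.2542)
member 4 (2-3): L=4.4339, (cx,cy)=(0.2068,0.9784)
member 5 (2-4): L=1.7840, (cx,cy)=(1.0000,0.0000)
member 6 (3-4): L=4.4238, (cx,cy)=(0.1960,-0.9806)
member 7 (3-5): L=1.6568, (cx,cy)=(0.9995,-0.0302)
member 8 (4-5): L=4.3600, (cx,cy)=(0.1810,0.9835)
member 9 (4-6): L=1.6680, (cx,cy)=(1.0000,0.0000)
member 10 (5-6): L=4.3772, (cx,cy)=(0.2008,-0.9796)
solve A·x = −loads:
  F[0-1] = +619.4165 N (tension)
  F[0-2] = +965.6467 N (tension)
  F[1-2] = -692.8581 N (compression)
  F[1-3] = +255.2506 N (tension)
  F[2-3] = +698.3499 N (tension)
  F[2-4] = +1110.4218 N (tension)
  F[3-4] = -1915.1476 N (compression)
  F[3-5] = -735.4152 N (compression)
  F[4-5] = +1909.5336 N (tension)
  F[4-6] = +389.5235 N (tension)
  F[5-6] = -1939.7146 N (compression)
  Rx@0 = -1063.1700 N
  Ry@0 = -611.6911 N
  Ry@6 = +1900.2011 N

1110.422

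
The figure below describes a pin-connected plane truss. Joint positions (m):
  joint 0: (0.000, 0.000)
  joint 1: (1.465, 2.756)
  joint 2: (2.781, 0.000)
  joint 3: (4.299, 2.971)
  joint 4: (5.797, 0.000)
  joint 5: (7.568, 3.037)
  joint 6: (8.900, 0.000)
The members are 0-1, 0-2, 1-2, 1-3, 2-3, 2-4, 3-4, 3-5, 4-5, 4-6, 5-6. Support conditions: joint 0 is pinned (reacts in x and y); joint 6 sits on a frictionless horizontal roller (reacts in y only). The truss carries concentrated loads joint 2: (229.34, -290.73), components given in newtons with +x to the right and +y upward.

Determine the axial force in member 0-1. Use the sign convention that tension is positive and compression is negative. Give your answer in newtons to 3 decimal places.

-226.370

N=7 nodes, M=11 members, R=3 reactions → 2N=14, M+R=14
member 0 (0-1): L=3.1212, (cx,cy)=(0.4694,0.8830)
member 1 (0-2): L=2.7810, (cx,cy)=(1.0000,0.0000)
member 2 (1-2): L=3.0541, (cx,cy)=(0.4309,-0.9024)
member 3 (1-3): L=2.8421, (cx,cy)=(0.9971,0.0756)
member 4 (2-3): L=3.3363, (cx,cy)=(0.4550,0.8905)
member 5 (2-4): L=3.0160, (cx,cy)=(1.0000,0.0000)
member 6 (3-4): L=3.3273, (cx,cy)=(0.4502,-0.8929)
member 7 (3-5): L=3.2697, (cx,cy)=(0.9998,0.0202)
member 8 (4-5): L=3.5157, (cx,cy)=(0.5037,0.8639)
member 9 (4-6): L=3.1030, (cx,cy)=(1.0000,0.0000)
member 10 (5-6): L=3.3163, (cx,cy)=(0.4017,-0.9158)
solve A·x = −loads:
  F[0-1] = -226.3705 N (compression)
  F[0-2] = +335.5924 N (tension)
  F[1-2] = +205.1399 N (tension)
  F[1-3] = -195.2064 N (compression)
  F[2-3] = +118.5987 N (tension)
  F[2-4] = +140.6858 N (tension)
  F[3-4] = -103.8630 N (compression)
  F[3-5] = -93.9442 N (compression)
  F[4-5] = +107.3579 N (tension)
  F[4-6] = +39.8438 N (tension)
  F[5-6] = -99.1984 N (compression)
  Rx@0 = -229.3400 N
  Ry@0 = +199.8850 N
  Ry@6 = +90.8450 N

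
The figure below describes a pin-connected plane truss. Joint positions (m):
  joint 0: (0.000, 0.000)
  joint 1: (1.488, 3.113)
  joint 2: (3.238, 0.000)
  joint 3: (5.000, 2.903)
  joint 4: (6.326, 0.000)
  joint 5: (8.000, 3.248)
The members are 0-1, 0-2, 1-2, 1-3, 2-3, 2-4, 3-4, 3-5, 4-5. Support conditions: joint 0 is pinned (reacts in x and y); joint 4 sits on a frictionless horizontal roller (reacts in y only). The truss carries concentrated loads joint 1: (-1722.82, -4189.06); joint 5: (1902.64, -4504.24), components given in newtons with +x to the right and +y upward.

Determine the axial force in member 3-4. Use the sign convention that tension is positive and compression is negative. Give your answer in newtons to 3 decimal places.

-1967.876

N=6 nodes, M=9 members, R=3 reactions → 2N=12, M+R=12
member 0 (0-1): L=3.4503, (cx,cy)=(0.4313,0.9022)
member 1 (0-2): L=3.2380, (cx,cy)=(1.0000,0.0000)
member 2 (1-2): L=3.5712, (cx,cy)=(0.4900,-0.8717)
member 3 (1-3): L=3.5183, (cx,cy)=(0.9982,-0.0597)
member 4 (2-3): L=3.3959, (cx,cy)=(0.5189,0.8549)
member 5 (2-4): L=3.0880, (cx,cy)=(1.0000,0.0000)
member 6 (3-4): L=3.1915, (cx,cy)=(0.4155,-0.9096)
member 7 (3-5): L=3.0198, (cx,cy)=(0.9935,0.1142)
member 8 (4-5): L=3.6540, (cx,cy)=(0.4581,0.8889)
solve A·x = −loads:
  F[0-1] = -2086.7207 N (compression)
  F[0-2] = +1079.7405 N (tension)
  F[1-2] = -2796.2559 N (compression)
  F[1-3] = +2197.0806 N (tension)
  F[2-3] = +2851.3567 N (tension)
  F[2-4] = -1769.9864 N (compression)
  F[3-4] = -1967.8762 N (compression)
  F[3-5] = +4519.8306 N (tension)
  F[4-5] = -5648.2079 N (compression)
  Rx@0 = -179.8200 N
  Ry@0 = +1882.6966 N
  Ry@4 = +6810.6034 N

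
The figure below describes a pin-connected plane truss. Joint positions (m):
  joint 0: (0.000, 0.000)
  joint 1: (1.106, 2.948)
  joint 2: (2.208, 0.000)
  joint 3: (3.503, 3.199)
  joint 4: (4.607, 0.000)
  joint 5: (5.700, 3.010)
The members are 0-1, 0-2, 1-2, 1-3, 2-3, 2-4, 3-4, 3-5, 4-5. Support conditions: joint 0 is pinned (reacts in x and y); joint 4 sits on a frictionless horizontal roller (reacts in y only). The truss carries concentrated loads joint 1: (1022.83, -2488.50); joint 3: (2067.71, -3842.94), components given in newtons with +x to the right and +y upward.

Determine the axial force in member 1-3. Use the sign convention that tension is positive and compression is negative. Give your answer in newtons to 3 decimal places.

-612.629

N=6 nodes, M=9 members, R=3 reactions → 2N=12, M+R=12
member 0 (0-1): L=3.1486, (cx,cy)=(0.3513,0.9363)
member 1 (0-2): L=2.2080, (cx,cy)=(1.0000,0.0000)
member 2 (1-2): L=3.1472, (cx,cy)=(0.3501,-0.9367)
member 3 (1-3): L=2.4101, (cx,cy)=(0.9946,0.1041)
member 4 (2-3): L=3.4512, (cx,cy)=(0.3752,0.9269)
member 5 (2-4): L=2.3990, (cx,cy)=(1.0000,0.0000)
member 6 (3-4): L=3.3841, (cx,cy)=(0.3262,-0.9453)
member 7 (3-5): L=2.2051, (cx,cy)=(0.9963,-0.0857)
member 8 (4-5): L=3.2023, (cx,cy)=(0.3413,0.9399)
solve A·x = −loads:
  F[0-1] = -770.8340 N (compression)
  F[0-2] = +3361.3052 N (tension)
  F[1-2] = -1954.3068 N (compression)
  F[1-3] = -612.6295 N (compression)
  F[2-3] = +1974.8934 N (tension)
  F[2-4] = +1935.9604 N (tension)
  F[3-4] = -5934.3885 N (compression)
  F[3-5] = -0.0000 N (compression)
  F[4-5] = +0.0000 N (tension)
  Rx@0 = -3090.5400 N
  Ry@0 = +721.7142 N
  Ry@4 = +5609.7258 N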